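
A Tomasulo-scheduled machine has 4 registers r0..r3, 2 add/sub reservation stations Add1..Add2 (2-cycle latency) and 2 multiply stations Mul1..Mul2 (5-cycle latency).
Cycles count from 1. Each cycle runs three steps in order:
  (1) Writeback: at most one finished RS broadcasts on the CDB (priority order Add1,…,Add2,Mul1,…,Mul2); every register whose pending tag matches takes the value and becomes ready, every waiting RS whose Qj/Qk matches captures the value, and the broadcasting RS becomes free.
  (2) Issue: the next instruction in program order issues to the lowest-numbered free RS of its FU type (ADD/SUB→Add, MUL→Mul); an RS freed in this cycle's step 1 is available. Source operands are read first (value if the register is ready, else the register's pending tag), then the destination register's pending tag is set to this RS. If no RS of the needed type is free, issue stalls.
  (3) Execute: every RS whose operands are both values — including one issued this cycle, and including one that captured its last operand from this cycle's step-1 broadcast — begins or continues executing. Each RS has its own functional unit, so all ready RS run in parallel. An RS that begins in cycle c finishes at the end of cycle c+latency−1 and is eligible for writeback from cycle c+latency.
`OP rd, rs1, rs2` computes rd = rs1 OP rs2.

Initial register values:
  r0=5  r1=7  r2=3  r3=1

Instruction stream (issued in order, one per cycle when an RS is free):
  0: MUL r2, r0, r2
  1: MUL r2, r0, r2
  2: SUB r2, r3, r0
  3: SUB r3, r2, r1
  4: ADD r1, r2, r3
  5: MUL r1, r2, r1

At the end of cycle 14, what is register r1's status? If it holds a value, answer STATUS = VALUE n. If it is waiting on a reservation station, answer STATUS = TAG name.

STATUS = VALUE 60

c1: issue MUL r2<-Mul1 | r0:5,r1:7,r2:Mul1,r3:1
c2: issue MUL r2<-Mul2 | r0:5,r1:7,r2:Mul2,r3:1
c3: issue SUB r2<-Add1 | r0:5,r1:7,r2:Add1,r3:1
c4: issue SUB r3<-Add2 | r0:5,r1:7,r2:Add1,r3:Add2
c5: CDB Add1=-4; issue ADD r1<-Add1 | r0:5,r1:Add1,r2:-4,r3:Add2
c6: CDB Mul1=15; issue MUL r1<-Mul1 | r0:5,r1:Mul1,r2:-4,r3:Add2
c7: CDB Add2=-11 | r0:5,r1:Mul1,r2:-4,r3:-11
c8: - | r0:5,r1:Mul1,r2:-4,r3:-11
c9: CDB Add1=-15 | r0:5,r1:Mul1,r2:-4,r3:-11
c10: - | r0:5,r1:Mul1,r2:-4,r3:-11
c11: CDB Mul2=75 | r0:5,r1:Mul1,r2:-4,r3:-11
c12: - | r0:5,r1:Mul1,r2:-4,r3:-11
c13: - | r0:5,r1:Mul1,r2:-4,r3:-11
c14: CDB Mul1=60 | r0:5,r1:60,r2:-4,r3:-11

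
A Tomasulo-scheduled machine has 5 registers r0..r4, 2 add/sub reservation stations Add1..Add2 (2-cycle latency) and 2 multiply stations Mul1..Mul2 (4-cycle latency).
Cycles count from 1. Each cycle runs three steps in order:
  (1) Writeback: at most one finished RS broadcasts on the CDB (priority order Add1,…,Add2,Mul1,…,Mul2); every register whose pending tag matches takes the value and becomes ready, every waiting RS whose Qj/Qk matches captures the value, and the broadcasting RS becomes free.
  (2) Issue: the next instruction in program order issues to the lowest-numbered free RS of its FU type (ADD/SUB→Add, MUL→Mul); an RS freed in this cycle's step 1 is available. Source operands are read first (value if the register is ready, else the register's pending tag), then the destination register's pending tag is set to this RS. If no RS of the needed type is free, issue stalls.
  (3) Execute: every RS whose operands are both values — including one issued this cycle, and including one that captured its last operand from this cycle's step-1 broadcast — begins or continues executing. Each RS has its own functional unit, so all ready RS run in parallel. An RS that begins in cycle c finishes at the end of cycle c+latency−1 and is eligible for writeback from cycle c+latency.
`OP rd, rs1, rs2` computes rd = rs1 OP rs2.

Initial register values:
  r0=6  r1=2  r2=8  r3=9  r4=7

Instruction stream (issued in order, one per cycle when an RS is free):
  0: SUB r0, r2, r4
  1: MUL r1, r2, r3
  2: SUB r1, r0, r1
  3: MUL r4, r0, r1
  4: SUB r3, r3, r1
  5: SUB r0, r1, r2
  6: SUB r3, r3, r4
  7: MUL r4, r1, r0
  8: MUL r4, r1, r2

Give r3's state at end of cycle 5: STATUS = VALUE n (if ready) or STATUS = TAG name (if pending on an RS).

STATUS = TAG Add2

c1: issue SUB r0<-Add1 | r0:Add1,r1:2,r2:8,r3:9,r4:7
c2: issue MUL r1<-Mul1 | r0:Add1,r1:Mul1,r2:8,r3:9,r4:7
c3: CDB Add1=1; issue SUB r1<-Add1 | r0:1,r1:Add1,r2:8,r3:9,r4:7
c4: issue MUL r4<-Mul2 | r0:1,r1:Add1,r2:8,r3:9,r4:Mul2
c5: issue SUB r3<-Add2 | r0:1,r1:Add1,r2:8,r3:Add2,r4:Mul2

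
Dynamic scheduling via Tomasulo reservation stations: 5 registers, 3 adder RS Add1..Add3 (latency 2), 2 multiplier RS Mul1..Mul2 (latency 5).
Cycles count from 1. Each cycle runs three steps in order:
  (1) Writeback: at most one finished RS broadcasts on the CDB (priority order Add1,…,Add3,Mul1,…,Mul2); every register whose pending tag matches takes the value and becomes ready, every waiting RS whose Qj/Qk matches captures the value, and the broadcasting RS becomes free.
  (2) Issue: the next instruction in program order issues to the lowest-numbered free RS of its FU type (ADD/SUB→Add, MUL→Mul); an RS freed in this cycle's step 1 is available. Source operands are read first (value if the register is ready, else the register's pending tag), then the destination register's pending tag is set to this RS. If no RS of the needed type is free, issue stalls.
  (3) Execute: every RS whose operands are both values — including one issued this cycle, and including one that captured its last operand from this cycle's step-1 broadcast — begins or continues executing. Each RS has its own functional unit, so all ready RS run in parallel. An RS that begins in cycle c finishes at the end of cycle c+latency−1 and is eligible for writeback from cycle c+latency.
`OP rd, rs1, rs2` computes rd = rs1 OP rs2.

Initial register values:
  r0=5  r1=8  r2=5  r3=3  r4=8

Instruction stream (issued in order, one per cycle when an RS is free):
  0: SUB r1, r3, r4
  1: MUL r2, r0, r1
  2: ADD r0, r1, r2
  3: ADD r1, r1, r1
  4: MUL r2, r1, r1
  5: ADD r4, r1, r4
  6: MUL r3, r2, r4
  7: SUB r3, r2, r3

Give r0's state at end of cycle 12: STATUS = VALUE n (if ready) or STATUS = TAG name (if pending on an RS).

STATUS = VALUE -30

cycle 1: issue SUB r1<-Add1 // r0:5,r1:Add1,r2:5,r3:3,r4:8
cycle 2: issue MUL r2<-Mul1 // r0:5,r1:Add1,r2:Mul1,r3:3,r4:8
cycle 3: CDB Add1=-5; issue ADD r0<-Add1 // r0:Add1,r1:-5,r2:Mul1,r3:3,r4:8
cycle 4: issue ADD r1<-Add2 // r0:Add1,r1:Add2,r2:Mul1,r3:3,r4:8
cycle 5: issue MUL r2<-Mul2 // r0:Add1,r1:Add2,r2:Mul2,r3:3,r4:8
cycle 6: CDB Add2=-10; issue ADD r4<-Add2 // r0:Add1,r1:-10,r2:Mul2,r3:3,r4:Add2
cycle 7: stall // r0:Add1,r1:-10,r2:Mul2,r3:3,r4:Add2
cycle 8: CDB Add2=-2; stall // r0:Add1,r1:-10,r2:Mul2,r3:3,r4:-2
cycle 9: CDB Mul1=-25; issue MUL r3<-Mul1 // r0:Add1,r1:-10,r2:Mul2,r3:Mul1,r4:-2
cycle 10: issue SUB r3<-Add2 // r0:Add1,r1:-10,r2:Mul2,r3:Add2,r4:-2
cycle 11: CDB Add1=-30 // r0:-30,r1:-10,r2:Mul2,r3:Add2,r4:-2
cycle 12: CDB Mul2=100 // r0:-30,r1:-10,r2:100,r3:Add2,r4:-2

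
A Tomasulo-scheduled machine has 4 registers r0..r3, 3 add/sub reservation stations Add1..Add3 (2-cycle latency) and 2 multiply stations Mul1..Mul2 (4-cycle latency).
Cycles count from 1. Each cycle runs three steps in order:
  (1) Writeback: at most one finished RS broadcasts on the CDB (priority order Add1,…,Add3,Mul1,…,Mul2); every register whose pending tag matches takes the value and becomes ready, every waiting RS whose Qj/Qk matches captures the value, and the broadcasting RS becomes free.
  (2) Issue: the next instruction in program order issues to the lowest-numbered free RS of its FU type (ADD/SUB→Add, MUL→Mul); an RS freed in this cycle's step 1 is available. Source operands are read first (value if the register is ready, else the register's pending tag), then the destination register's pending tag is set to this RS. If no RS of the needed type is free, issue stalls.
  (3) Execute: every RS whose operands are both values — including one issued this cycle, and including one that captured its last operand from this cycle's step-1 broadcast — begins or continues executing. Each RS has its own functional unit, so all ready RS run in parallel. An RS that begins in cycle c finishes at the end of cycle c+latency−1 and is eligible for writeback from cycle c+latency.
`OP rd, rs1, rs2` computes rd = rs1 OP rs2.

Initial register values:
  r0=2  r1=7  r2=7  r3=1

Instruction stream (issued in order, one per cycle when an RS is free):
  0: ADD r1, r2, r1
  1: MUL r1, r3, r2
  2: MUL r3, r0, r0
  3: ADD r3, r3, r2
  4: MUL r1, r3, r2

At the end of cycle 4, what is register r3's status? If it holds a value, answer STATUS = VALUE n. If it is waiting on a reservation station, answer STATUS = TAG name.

cycle 1: issue ADD r1<-Add1 // r0:2,r1:Add1,r2:7,r3:1
cycle 2: issue MUL r1<-Mul1 // r0:2,r1:Mul1,r2:7,r3:1
cycle 3: CDB Add1=14; issue MUL r3<-Mul2 // r0:2,r1:Mul1,r2:7,r3:Mul2
cycle 4: issue ADD r3<-Add1 // r0:2,r1:Mul1,r2:7,r3:Add1

STATUS = TAG Add1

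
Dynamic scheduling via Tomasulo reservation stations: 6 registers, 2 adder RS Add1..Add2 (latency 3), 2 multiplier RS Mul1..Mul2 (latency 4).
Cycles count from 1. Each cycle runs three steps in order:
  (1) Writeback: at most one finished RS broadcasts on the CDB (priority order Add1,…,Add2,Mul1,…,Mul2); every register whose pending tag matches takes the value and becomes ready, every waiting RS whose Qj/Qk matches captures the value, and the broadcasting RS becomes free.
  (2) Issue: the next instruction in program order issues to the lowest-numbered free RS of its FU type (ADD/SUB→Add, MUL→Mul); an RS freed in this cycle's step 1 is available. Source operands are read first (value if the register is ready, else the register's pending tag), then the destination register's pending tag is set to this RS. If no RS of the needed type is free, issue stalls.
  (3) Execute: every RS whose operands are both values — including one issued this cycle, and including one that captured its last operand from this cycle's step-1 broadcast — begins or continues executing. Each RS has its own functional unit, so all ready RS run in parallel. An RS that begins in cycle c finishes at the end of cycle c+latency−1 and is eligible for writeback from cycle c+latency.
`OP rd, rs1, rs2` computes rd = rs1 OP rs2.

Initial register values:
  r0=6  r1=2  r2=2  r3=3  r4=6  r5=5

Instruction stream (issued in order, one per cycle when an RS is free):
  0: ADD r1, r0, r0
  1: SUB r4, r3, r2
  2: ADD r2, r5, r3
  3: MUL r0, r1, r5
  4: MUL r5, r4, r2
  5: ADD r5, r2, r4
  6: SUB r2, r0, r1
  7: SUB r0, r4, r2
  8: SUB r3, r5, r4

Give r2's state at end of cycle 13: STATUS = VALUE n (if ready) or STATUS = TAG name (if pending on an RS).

  c1: issue ADD r1<-Add1  regs: r0:6,r1:Add1,r2:2,r3:3,r4:6,r5:5
  c2: issue SUB r4<-Add2  regs: r0:6,r1:Add1,r2:2,r3:3,r4:Add2,r5:5
  c3: stall  regs: r0:6,r1:Add1,r2:2,r3:3,r4:Add2,r5:5
  c4: CDB Add1=12; issue ADD r2<-Add1  regs: r0:6,r1:12,r2:Add1,r3:3,r4:Add2,r5:5
  c5: CDB Add2=1; issue MUL r0<-Mul1  regs: r0:Mul1,r1:12,r2:Add1,r3:3,r4:1,r5:5
  c6: issue MUL r5<-Mul2  regs: r0:Mul1,r1:12,r2:Add1,r3:3,r4:1,r5:Mul2
  c7: CDB Add1=8; issue ADD r5<-Add1  regs: r0:Mul1,r1:12,r2:8,r3:3,r4:1,r5:Add1
  c8: issue SUB r2<-Add2  regs: r0:Mul1,r1:12,r2:Add2,r3:3,r4:1,r5:Add1
  c9: CDB Mul1=60; stall  regs: r0:60,r1:12,r2:Add2,r3:3,r4:1,r5:Add1
  c10: CDB Add1=9; issue SUB r0<-Add1  regs: r0:Add1,r1:12,r2:Add2,r3:3,r4:1,r5:9
  c11: CDB Mul2=8; stall  regs: r0:Add1,r1:12,r2:Add2,r3:3,r4:1,r5:9
  c12: CDB Add2=48; issue SUB r3<-Add2  regs: r0:Add1,r1:12,r2:48,r3:Add2,r4:1,r5:9
  c13: -  regs: r0:Add1,r1:12,r2:48,r3:Add2,r4:1,r5:9

STATUS = VALUE 48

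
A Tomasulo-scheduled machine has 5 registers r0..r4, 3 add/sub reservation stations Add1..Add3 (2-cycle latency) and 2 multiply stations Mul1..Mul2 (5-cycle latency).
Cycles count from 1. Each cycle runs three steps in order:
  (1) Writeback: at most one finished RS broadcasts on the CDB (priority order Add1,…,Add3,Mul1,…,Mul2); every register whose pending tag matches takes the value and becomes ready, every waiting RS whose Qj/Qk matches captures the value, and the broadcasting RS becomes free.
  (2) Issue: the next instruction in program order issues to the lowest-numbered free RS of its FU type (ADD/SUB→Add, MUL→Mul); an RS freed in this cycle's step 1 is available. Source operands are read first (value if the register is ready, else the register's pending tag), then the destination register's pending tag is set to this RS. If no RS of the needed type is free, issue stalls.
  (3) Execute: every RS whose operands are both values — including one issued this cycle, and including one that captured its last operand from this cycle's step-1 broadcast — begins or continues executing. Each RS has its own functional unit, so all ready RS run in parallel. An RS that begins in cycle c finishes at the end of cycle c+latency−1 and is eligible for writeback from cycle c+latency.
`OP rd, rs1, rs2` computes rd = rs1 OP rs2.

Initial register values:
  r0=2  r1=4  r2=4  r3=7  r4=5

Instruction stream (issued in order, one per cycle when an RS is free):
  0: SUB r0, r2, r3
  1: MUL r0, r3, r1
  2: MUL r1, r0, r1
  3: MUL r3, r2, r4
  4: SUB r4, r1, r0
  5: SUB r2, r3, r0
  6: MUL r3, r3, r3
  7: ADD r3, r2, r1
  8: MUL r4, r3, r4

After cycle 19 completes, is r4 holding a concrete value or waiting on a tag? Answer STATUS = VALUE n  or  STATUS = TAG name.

c1: issue SUB r0<-Add1 | r0:Add1,r1:4,r2:4,r3:7,r4:5
c2: issue MUL r0<-Mul1 | r0:Mul1,r1:4,r2:4,r3:7,r4:5
c3: CDB Add1=-3; issue MUL r1<-Mul2 | r0:Mul1,r1:Mul2,r2:4,r3:7,r4:5
c4: stall | r0:Mul1,r1:Mul2,r2:4,r3:7,r4:5
c5: stall | r0:Mul1,r1:Mul2,r2:4,r3:7,r4:5
c6: stall | r0:Mul1,r1:Mul2,r2:4,r3:7,r4:5
c7: CDB Mul1=28; issue MUL r3<-Mul1 | r0:28,r1:Mul2,r2:4,r3:Mul1,r4:5
c8: issue SUB r4<-Add1 | r0:28,r1:Mul2,r2:4,r3:Mul1,r4:Add1
c9: issue SUB r2<-Add2 | r0:28,r1:Mul2,r2:Add2,r3:Mul1,r4:Add1
c10: stall | r0:28,r1:Mul2,r2:Add2,r3:Mul1,r4:Add1
c11: stall | r0:28,r1:Mul2,r2:Add2,r3:Mul1,r4:Add1
c12: CDB Mul1=20; issue MUL r3<-Mul1 | r0:28,r1:Mul2,r2:Add2,r3:Mul1,r4:Add1
c13: CDB Mul2=112; issue ADD r3<-Add3 | r0:28,r1:112,r2:Add2,r3:Add3,r4:Add1
c14: CDB Add2=-8; issue MUL r4<-Mul2 | r0:28,r1:112,r2:-8,r3:Add3,r4:Mul2
c15: CDB Add1=84 | r0:28,r1:112,r2:-8,r3:Add3,r4:Mul2
c16: CDB Add3=104 | r0:28,r1:112,r2:-8,r3:104,r4:Mul2
c17: CDB Mul1=400 | r0:28,r1:112,r2:-8,r3:104,r4:Mul2
c18: - | r0:28,r1:112,r2:-8,r3:104,r4:Mul2
c19: - | r0:28,r1:112,r2:-8,r3:104,r4:Mul2

STATUS = TAG Mul2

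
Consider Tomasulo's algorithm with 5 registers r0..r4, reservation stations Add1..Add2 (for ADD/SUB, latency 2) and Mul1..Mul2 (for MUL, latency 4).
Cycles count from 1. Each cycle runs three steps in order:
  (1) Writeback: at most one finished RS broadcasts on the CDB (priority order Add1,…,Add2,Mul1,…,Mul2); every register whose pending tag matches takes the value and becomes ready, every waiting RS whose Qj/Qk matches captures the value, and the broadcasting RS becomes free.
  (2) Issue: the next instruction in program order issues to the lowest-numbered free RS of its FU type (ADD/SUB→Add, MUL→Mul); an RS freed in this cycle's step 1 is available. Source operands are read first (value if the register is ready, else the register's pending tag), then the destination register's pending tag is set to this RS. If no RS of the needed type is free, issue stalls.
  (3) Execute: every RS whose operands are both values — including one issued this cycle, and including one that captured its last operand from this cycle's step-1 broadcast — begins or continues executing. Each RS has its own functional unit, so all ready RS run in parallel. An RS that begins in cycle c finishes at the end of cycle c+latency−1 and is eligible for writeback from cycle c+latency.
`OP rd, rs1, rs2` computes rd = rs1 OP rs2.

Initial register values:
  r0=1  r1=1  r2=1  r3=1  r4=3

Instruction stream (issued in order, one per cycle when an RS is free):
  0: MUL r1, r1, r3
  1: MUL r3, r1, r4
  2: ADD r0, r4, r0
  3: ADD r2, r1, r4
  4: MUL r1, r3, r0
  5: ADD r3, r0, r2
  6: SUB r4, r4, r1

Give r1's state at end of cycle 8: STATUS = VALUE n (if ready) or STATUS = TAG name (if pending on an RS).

  c1: issue MUL r1<-Mul1  regs: r0:1,r1:Mul1,r2:1,r3:1,r4:3
  c2: issue MUL r3<-Mul2  regs: r0:1,r1:Mul1,r2:1,r3:Mul2,r4:3
  c3: issue ADD r0<-Add1  regs: r0:Add1,r1:Mul1,r2:1,r3:Mul2,r4:3
  c4: issue ADD r2<-Add2  regs: r0:Add1,r1:Mul1,r2:Add2,r3:Mul2,r4:3
  c5: CDB Add1=4; stall  regs: r0:4,r1:Mul1,r2:Add2,r3:Mul2,r4:3
  c6: CDB Mul1=1; issue MUL r1<-Mul1  regs: r0:4,r1:Mul1,r2:Add2,r3:Mul2,r4:3
  c7: issue ADD r3<-Add1  regs: r0:4,r1:Mul1,r2:Add2,r3:Add1,r4:3
  c8: CDB Add2=4; issue SUB r4<-Add2  regs: r0:4,r1:Mul1,r2:4,r3:Add1,r4:Add2

STATUS = TAG Mul1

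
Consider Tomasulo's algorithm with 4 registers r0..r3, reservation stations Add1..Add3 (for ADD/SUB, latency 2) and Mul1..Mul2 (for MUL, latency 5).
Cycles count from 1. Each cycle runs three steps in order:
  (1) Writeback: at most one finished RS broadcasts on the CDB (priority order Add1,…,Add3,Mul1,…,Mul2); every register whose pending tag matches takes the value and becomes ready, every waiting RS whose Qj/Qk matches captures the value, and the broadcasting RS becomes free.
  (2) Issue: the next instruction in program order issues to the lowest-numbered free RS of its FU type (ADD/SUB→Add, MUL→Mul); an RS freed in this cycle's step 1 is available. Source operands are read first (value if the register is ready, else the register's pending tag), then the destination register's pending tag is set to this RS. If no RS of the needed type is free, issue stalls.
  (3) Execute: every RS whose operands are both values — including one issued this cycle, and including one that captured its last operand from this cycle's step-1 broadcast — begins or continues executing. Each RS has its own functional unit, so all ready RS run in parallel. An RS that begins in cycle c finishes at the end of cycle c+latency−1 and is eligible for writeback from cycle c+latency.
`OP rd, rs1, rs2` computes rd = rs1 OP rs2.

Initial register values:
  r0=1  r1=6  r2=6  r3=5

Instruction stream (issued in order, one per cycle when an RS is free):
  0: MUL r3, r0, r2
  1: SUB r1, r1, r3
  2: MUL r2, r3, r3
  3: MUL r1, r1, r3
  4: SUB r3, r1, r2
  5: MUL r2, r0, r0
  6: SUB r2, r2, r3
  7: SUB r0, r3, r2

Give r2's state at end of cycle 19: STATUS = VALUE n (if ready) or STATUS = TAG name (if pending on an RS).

STATUS = VALUE 37

  c1: issue MUL r3<-Mul1  regs: r0:1,r1:6,r2:6,r3:Mul1
  c2: issue SUB r1<-Add1  regs: r0:1,r1:Add1,r2:6,r3:Mul1
  c3: issue MUL r2<-Mul2  regs: r0:1,r1:Add1,r2:Mul2,r3:Mul1
  c4: stall  regs: r0:1,r1:Add1,r2:Mul2,r3:Mul1
  c5: stall  regs: r0:1,r1:Add1,r2:Mul2,r3:Mul1
  c6: CDB Mul1=6; issue MUL r1<-Mul1  regs: r0:1,r1:Mul1,r2:Mul2,r3:6
  c7: issue SUB r3<-Add2  regs: r0:1,r1:Mul1,r2:Mul2,r3:Add2
  c8: CDB Add1=0; stall  regs: r0:1,r1:Mul1,r2:Mul2,r3:Add2
  c9: stall  regs: r0:1,r1:Mul1,r2:Mul2,r3:Add2
  c10: stall  regs: r0:1,r1:Mul1,r2:Mul2,r3:Add2
  c11: CDB Mul2=36; issue MUL r2<-Mul2  regs: r0:1,r1:Mul1,r2:Mul2,r3:Add2
  c12: issue SUB r2<-Add1  regs: r0:1,r1:Mul1,r2:Add1,r3:Add2
  c13: CDB Mul1=0; issue SUB r0<-Add3  regs: r0:Add3,r1:0,r2:Add1,r3:Add2
  c14: -  regs: r0:Add3,r1:0,r2:Add1,r3:Add2
  c15: CDB Add2=-36  regs: r0:Add3,r1:0,r2:Add1,r3:-36
  c16: CDB Mul2=1  regs: r0:Add3,r1:0,r2:Add1,r3:-36
  c17: -  regs: r0:Add3,r1:0,r2:Add1,r3:-36
  c18: CDB Add1=37  regs: r0:Add3,r1:0,r2:37,r3:-36
  c19: -  regs: r0:Add3,r1:0,r2:37,r3:-36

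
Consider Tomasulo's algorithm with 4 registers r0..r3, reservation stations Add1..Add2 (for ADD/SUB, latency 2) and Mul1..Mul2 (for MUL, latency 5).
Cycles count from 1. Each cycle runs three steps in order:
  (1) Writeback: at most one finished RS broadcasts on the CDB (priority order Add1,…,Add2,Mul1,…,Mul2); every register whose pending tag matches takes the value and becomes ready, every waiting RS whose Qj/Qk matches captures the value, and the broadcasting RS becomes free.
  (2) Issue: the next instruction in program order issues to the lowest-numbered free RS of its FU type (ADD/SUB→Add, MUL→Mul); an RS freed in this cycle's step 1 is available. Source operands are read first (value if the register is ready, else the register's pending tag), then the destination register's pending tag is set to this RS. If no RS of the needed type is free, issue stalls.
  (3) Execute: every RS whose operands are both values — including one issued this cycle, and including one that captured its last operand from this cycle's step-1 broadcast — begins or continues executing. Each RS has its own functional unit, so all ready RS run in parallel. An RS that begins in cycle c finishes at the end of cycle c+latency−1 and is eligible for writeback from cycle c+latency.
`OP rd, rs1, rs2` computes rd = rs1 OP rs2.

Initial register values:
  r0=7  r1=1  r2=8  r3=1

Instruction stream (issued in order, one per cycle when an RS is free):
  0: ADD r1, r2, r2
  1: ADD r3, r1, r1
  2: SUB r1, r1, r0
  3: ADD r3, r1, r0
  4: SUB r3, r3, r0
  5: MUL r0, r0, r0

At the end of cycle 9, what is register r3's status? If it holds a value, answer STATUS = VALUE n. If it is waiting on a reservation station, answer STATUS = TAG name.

STATUS = VALUE 9

  c1: issue ADD r1<-Add1  regs: r0:7,r1:Add1,r2:8,r3:1
  c2: issue ADD r3<-Add2  regs: r0:7,r1:Add1,r2:8,r3:Add2
  c3: CDB Add1=16; issue SUB r1<-Add1  regs: r0:7,r1:Add1,r2:8,r3:Add2
  c4: stall  regs: r0:7,r1:Add1,r2:8,r3:Add2
  c5: CDB Add1=9; issue ADD r3<-Add1  regs: r0:7,r1:9,r2:8,r3:Add1
  c6: CDB Add2=32; issue SUB r3<-Add2  regs: r0:7,r1:9,r2:8,r3:Add2
  c7: CDB Add1=16; issue MUL r0<-Mul1  regs: r0:Mul1,r1:9,r2:8,r3:Add2
  c8: -  regs: r0:Mul1,r1:9,r2:8,r3:Add2
  c9: CDB Add2=9  regs: r0:Mul1,r1:9,r2:8,r3:9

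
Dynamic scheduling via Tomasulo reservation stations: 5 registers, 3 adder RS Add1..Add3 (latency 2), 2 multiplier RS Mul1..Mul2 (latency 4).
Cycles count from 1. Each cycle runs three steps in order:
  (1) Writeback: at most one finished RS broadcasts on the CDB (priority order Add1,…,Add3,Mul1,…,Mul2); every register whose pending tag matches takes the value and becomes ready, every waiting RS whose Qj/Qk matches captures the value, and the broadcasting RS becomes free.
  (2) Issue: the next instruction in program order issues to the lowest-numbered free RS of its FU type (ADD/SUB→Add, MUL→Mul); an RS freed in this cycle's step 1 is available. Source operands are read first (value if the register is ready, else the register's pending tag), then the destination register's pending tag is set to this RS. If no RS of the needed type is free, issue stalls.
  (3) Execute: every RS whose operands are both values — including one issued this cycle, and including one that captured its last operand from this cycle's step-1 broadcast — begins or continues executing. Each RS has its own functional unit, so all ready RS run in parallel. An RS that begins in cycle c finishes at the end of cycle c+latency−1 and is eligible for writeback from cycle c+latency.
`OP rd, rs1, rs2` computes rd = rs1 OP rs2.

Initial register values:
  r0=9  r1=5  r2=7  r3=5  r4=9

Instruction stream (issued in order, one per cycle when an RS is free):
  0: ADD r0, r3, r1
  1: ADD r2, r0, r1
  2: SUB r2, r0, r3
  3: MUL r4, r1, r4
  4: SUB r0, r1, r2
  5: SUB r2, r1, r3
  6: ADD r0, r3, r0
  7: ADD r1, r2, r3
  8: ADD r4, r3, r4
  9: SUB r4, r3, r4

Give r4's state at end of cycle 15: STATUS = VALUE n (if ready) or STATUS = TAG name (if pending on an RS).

cycle 1: issue ADD r0<-Add1 // r0:Add1,r1:5,r2:7,r3:5,r4:9
cycle 2: issue ADD r2<-Add2 // r0:Add1,r1:5,r2:Add2,r3:5,r4:9
cycle 3: CDB Add1=10; issue SUB r2<-Add1 // r0:10,r1:5,r2:Add1,r3:5,r4:9
cycle 4: issue MUL r4<-Mul1 // r0:10,r1:5,r2:Add1,r3:5,r4:Mul1
cycle 5: CDB Add1=5; issue SUB r0<-Add1 // r0:Add1,r1:5,r2:5,r3:5,r4:Mul1
cycle 6: CDB Add2=15; issue SUB r2<-Add2 // r0:Add1,r1:5,r2:Add2,r3:5,r4:Mul1
cycle 7: CDB Add1=0; issue ADD r0<-Add1 // r0:Add1,r1:5,r2:Add2,r3:5,r4:Mul1
cycle 8: CDB Add2=0; issue ADD r1<-Add2 // r0:Add1,r1:Add2,r2:0,r3:5,r4:Mul1
cycle 9: CDB Add1=5; issue ADD r4<-Add1 // r0:5,r1:Add2,r2:0,r3:5,r4:Add1
cycle 10: CDB Add2=5; issue SUB r4<-Add2 // r0:5,r1:5,r2:0,r3:5,r4:Add2
cycle 11: CDB Mul1=45 // r0:5,r1:5,r2:0,r3:5,r4:Add2
cycle 12: - // r0:5,r1:5,r2:0,r3:5,r4:Add2
cycle 13: CDB Add1=50 // r0:5,r1:5,r2:0,r3:5,r4:Add2
cycle 14: - // r0:5,r1:5,r2:0,r3:5,r4:Add2
cycle 15: CDB Add2=-45 // r0:5,r1:5,r2:0,r3:5,r4:-45

STATUS = VALUE -45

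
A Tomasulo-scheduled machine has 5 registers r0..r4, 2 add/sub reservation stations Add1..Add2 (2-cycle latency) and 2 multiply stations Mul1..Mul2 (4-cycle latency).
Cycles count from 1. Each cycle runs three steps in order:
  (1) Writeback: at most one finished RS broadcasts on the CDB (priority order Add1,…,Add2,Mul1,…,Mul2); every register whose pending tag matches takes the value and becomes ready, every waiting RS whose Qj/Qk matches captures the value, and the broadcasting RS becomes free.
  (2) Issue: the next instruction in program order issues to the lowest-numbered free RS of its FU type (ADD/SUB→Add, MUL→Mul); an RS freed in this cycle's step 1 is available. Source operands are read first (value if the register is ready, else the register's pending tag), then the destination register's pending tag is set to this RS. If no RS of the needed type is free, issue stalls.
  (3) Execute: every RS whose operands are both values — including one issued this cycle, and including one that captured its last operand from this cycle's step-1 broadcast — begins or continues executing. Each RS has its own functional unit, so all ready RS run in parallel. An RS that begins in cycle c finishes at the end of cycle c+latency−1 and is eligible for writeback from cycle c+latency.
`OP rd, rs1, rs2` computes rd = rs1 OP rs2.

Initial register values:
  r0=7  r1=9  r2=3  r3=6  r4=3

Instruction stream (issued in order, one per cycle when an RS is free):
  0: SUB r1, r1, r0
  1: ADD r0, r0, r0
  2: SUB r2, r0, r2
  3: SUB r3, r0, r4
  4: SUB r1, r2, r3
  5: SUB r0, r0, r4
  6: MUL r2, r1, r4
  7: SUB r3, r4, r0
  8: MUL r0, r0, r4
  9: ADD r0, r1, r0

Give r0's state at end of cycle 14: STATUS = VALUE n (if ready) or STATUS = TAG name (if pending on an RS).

STATUS = TAG Add2

cycle 1: issue SUB r1<-Add1 // r0:7,r1:Add1,r2:3,r3:6,r4:3
cycle 2: issue ADD r0<-Add2 // r0:Add2,r1:Add1,r2:3,r3:6,r4:3
cycle 3: CDB Add1=2; issue SUB r2<-Add1 // r0:Add2,r1:2,r2:Add1,r3:6,r4:3
cycle 4: CDB Add2=14; issue SUB r3<-Add2 // r0:14,r1:2,r2:Add1,r3:Add2,r4:3
cycle 5: stall // r0:14,r1:2,r2:Add1,r3:Add2,r4:3
cycle 6: CDB Add1=11; issue SUB r1<-Add1 // r0:14,r1:Add1,r2:11,r3:Add2,r4:3
cycle 7: CDB Add2=11; issue SUB r0<-Add2 // r0:Add2,r1:Add1,r2:11,r3:11,r4:3
cycle 8: issue MUL r2<-Mul1 // r0:Add2,r1:Add1,r2:Mul1,r3:11,r4:3
cycle 9: CDB Add1=0; issue SUB r3<-Add1 // r0:Add2,r1:0,r2:Mul1,r3:Add1,r4:3
cycle 10: CDB Add2=11; issue MUL r0<-Mul2 // r0:Mul2,r1:0,r2:Mul1,r3:Add1,r4:3
cycle 11: issue ADD r0<-Add2 // r0:Add2,r1:0,r2:Mul1,r3:Add1,r4:3
cycle 12: CDB Add1=-8 // r0:Add2,r1:0,r2:Mul1,r3:-8,r4:3
cycle 13: CDB Mul1=0 // r0:Add2,r1:0,r2:0,r3:-8,r4:3
cycle 14: CDB Mul2=33 // r0:Add2,r1:0,r2:0,r3:-8,r4:3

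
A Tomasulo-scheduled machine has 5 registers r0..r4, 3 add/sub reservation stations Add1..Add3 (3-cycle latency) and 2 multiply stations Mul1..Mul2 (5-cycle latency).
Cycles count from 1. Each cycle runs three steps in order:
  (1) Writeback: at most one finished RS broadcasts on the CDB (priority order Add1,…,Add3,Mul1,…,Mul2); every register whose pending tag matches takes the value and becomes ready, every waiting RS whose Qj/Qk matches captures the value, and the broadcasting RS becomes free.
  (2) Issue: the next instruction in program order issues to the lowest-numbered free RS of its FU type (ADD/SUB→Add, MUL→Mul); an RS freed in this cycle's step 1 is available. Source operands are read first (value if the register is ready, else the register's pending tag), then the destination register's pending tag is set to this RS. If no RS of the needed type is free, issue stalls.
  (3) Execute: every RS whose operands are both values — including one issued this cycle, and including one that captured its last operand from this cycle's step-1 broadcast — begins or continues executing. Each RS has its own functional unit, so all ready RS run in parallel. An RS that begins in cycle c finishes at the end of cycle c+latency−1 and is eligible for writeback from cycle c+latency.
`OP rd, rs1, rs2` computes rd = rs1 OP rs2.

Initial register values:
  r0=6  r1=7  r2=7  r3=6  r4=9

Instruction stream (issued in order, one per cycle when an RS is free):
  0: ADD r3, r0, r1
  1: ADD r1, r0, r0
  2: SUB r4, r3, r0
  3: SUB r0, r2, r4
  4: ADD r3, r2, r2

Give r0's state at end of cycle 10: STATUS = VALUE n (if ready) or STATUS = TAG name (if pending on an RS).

  c1: issue ADD r3<-Add1  regs: r0:6,r1:7,r2:7,r3:Add1,r4:9
  c2: issue ADD r1<-Add2  regs: r0:6,r1:Add2,r2:7,r3:Add1,r4:9
  c3: issue SUB r4<-Add3  regs: r0:6,r1:Add2,r2:7,r3:Add1,r4:Add3
  c4: CDB Add1=13; issue SUB r0<-Add1  regs: r0:Add1,r1:Add2,r2:7,r3:13,r4:Add3
  c5: CDB Add2=12; issue ADD r3<-Add2  regs: r0:Add1,r1:12,r2:7,r3:Add2,r4:Add3
  c6: -  regs: r0:Add1,r1:12,r2:7,r3:Add2,r4:Add3
  c7: CDB Add3=7  regs: r0:Add1,r1:12,r2:7,r3:Add2,r4:7
  c8: CDB Add2=14  regs: r0:Add1,r1:12,r2:7,r3:14,r4:7
  c9: -  regs: r0:Add1,r1:12,r2:7,r3:14,r4:7
  c10: CDB Add1=0  regs: r0:0,r1:12,r2:7,r3:14,r4:7

STATUS = VALUE 0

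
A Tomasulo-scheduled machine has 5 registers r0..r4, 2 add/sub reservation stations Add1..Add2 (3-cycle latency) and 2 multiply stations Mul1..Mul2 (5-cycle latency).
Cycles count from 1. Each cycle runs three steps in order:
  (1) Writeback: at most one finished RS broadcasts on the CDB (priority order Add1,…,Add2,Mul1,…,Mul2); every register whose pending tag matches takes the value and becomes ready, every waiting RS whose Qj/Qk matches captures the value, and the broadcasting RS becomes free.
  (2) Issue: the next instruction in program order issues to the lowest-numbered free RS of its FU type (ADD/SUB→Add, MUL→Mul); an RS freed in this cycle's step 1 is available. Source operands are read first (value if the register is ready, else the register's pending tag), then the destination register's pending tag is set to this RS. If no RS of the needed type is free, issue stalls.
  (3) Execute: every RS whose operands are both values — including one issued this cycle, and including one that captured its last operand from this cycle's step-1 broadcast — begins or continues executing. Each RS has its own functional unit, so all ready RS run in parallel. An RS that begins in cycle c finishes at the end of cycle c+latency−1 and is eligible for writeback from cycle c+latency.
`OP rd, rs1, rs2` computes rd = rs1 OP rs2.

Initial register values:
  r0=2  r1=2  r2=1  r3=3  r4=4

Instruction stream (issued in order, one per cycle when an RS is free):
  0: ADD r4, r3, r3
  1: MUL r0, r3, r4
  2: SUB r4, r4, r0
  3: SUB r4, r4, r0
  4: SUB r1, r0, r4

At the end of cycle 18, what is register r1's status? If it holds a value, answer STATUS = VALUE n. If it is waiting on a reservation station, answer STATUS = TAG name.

STATUS = VALUE 48

cycle 1: issue ADD r4<-Add1 // r0:2,r1:2,r2:1,r3:3,r4:Add1
cycle 2: issue MUL r0<-Mul1 // r0:Mul1,r1:2,r2:1,r3:3,r4:Add1
cycle 3: issue SUB r4<-Add2 // r0:Mul1,r1:2,r2:1,r3:3,r4:Add2
cycle 4: CDB Add1=6; issue SUB r4<-Add1 // r0:Mul1,r1:2,r2:1,r3:3,r4:Add1
cycle 5: stall // r0:Mul1,r1:2,r2:1,r3:3,r4:Add1
cycle 6: stall // r0:Mul1,r1:2,r2:1,r3:3,r4:Add1
cycle 7: stall // r0:Mul1,r1:2,r2:1,r3:3,r4:Add1
cycle 8: stall // r0:Mul1,r1:2,r2:1,r3:3,r4:Add1
cycle 9: CDB Mul1=18; stall // r0:18,r1:2,r2:1,r3:3,r4:Add1
cycle 10: stall // r0:18,r1:2,r2:1,r3:3,r4:Add1
cycle 11: stall // r0:18,r1:2,r2:1,r3:3,r4:Add1
cycle 12: CDB Add2=-12; issue SUB r1<-Add2 // r0:18,r1:Add2,r2:1,r3:3,r4:Add1
cycle 13: - // r0:18,r1:Add2,r2:1,r3:3,r4:Add1
cycle 14: - // r0:18,r1:Add2,r2:1,r3:3,r4:Add1
cycle 15: CDB Add1=-30 // r0:18,r1:Add2,r2:1,r3:3,r4:-30
cycle 16: - // r0:18,r1:Add2,r2:1,r3:3,r4:-30
cycle 17: - // r0:18,r1:Add2,r2:1,r3:3,r4:-30
cycle 18: CDB Add2=48 // r0:18,r1:48,r2:1,r3:3,r4:-30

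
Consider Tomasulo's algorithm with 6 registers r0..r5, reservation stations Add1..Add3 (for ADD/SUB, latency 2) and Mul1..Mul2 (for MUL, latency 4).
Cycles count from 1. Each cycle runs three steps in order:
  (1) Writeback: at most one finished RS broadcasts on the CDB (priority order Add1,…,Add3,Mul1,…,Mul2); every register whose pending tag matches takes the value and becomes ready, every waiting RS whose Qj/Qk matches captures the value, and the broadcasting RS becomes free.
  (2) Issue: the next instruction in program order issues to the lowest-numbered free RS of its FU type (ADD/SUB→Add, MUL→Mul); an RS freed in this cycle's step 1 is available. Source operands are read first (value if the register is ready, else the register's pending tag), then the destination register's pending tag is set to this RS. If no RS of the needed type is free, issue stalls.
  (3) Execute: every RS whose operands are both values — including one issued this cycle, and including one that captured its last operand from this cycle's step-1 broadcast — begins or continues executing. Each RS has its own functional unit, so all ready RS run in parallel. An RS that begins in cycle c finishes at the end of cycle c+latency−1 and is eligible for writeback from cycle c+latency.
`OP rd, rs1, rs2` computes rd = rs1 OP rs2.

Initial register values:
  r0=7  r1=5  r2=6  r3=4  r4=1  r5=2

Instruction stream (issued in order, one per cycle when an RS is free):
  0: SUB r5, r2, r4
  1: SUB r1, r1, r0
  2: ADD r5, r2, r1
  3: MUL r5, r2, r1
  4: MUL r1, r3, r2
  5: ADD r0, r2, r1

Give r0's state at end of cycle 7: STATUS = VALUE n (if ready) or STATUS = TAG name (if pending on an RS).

cycle 1: issue SUB r5<-Add1 // r0:7,r1:5,r2:6,r3:4,r4:1,r5:Add1
cycle 2: issue SUB r1<-Add2 // r0:7,r1:Add2,r2:6,r3:4,r4:1,r5:Add1
cycle 3: CDB Add1=5; issue ADD r5<-Add1 // r0:7,r1:Add2,r2:6,r3:4,r4:1,r5:Add1
cycle 4: CDB Add2=-2; issue MUL r5<-Mul1 // r0:7,r1:-2,r2:6,r3:4,r4:1,r5:Mul1
cycle 5: issue MUL r1<-Mul2 // r0:7,r1:Mul2,r2:6,r3:4,r4:1,r5:Mul1
cycle 6: CDB Add1=4; issue ADD r0<-Add1 // r0:Add1,r1:Mul2,r2:6,r3:4,r4:1,r5:Mul1
cycle 7: - // r0:Add1,r1:Mul2,r2:6,r3:4,r4:1,r5:Mul1

STATUS = TAG Add1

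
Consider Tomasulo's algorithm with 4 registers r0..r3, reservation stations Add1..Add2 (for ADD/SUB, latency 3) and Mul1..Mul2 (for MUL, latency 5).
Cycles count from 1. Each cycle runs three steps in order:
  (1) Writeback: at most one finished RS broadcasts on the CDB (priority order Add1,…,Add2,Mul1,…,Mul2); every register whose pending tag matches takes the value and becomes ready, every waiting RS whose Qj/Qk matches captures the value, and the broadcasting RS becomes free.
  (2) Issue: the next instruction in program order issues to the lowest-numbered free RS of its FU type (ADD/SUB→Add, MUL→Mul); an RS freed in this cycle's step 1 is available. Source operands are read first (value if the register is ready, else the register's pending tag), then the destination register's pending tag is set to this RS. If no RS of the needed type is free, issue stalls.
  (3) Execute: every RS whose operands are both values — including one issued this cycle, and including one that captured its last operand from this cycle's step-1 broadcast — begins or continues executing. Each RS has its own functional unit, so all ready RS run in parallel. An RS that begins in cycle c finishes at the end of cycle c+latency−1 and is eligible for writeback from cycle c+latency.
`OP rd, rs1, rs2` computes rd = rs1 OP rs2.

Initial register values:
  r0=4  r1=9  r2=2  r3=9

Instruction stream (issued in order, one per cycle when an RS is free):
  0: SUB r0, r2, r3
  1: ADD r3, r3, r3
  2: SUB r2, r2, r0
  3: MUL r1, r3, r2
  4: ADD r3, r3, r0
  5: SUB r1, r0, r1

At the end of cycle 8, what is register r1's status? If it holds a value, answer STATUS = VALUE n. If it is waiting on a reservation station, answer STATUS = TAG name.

STATUS = TAG Add1

  c1: issue SUB r0<-Add1  regs: r0:Add1,r1:9,r2:2,r3:9
  c2: issue ADD r3<-Add2  regs: r0:Add1,r1:9,r2:2,r3:Add2
  c3: stall  regs: r0:Add1,r1:9,r2:2,r3:Add2
  c4: CDB Add1=-7; issue SUB r2<-Add1  regs: r0:-7,r1:9,r2:Add1,r3:Add2
  c5: CDB Add2=18; issue MUL r1<-Mul1  regs: r0:-7,r1:Mul1,r2:Add1,r3:18
  c6: issue ADD r3<-Add2  regs: r0:-7,r1:Mul1,r2:Add1,r3:Add2
  c7: CDB Add1=9; issue SUB r1<-Add1  regs: r0:-7,r1:Add1,r2:9,r3:Add2
  c8: -  regs: r0:-7,r1:Add1,r2:9,r3:Add2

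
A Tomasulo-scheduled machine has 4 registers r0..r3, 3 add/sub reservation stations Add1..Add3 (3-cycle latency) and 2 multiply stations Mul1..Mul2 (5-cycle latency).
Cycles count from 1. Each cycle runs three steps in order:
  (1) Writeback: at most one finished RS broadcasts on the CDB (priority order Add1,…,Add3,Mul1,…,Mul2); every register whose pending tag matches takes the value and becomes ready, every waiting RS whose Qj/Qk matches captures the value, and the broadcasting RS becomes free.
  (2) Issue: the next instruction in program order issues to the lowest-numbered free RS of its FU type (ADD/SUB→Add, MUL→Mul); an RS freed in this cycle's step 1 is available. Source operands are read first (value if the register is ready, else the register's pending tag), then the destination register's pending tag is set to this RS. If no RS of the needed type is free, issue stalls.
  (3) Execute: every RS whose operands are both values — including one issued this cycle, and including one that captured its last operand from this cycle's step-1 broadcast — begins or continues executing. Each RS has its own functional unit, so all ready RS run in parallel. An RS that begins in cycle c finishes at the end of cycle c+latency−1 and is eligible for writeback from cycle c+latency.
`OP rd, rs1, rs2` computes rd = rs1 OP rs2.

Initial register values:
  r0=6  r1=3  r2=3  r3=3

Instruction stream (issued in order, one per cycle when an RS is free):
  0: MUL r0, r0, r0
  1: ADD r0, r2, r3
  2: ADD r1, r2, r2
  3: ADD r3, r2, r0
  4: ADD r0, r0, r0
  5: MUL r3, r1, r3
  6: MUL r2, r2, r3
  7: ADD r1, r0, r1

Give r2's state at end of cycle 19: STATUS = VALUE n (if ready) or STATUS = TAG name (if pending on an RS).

STATUS = VALUE 162

cycle 1: issue MUL r0<-Mul1 // r0:Mul1,r1:3,r2:3,r3:3
cycle 2: issue ADD r0<-Add1 // r0:Add1,r1:3,r2:3,r3:3
cycle 3: issue ADD r1<-Add2 // r0:Add1,r1:Add2,r2:3,r3:3
cycle 4: issue ADD r3<-Add3 // r0:Add1,r1:Add2,r2:3,r3:Add3
cycle 5: CDB Add1=6; issue ADD r0<-Add1 // r0:Add1,r1:Add2,r2:3,r3:Add3
cycle 6: CDB Add2=6; issue MUL r3<-Mul2 // r0:Add1,r1:6,r2:3,r3:Mul2
cycle 7: CDB Mul1=36; issue MUL r2<-Mul1 // r0:Add1,r1:6,r2:Mul1,r3:Mul2
cycle 8: CDB Add1=12; issue ADD r1<-Add1 // r0:12,r1:Add1,r2:Mul1,r3:Mul2
cycle 9: CDB Add3=9 // r0:12,r1:Add1,r2:Mul1,r3:Mul2
cycle 10: - // r0:12,r1:Add1,r2:Mul1,r3:Mul2
cycle 11: CDB Add1=18 // r0:12,r1:18,r2:Mul1,r3:Mul2
cycle 12: - // r0:12,r1:18,r2:Mul1,r3:Mul2
cycle 13: - // r0:12,r1:18,r2:Mul1,r3:Mul2
cycle 14: CDB Mul2=54 // r0:12,r1:18,r2:Mul1,r3:54
cycle 15: - // r0:12,r1:18,r2:Mul1,r3:54
cycle 16: - // r0:12,r1:18,r2:Mul1,r3:54
cycle 17: - // r0:12,r1:18,r2:Mul1,r3:54
cycle 18: - // r0:12,r1:18,r2:Mul1,r3:54
cycle 19: CDB Mul1=162 // r0:12,r1:18,r2:162,r3:54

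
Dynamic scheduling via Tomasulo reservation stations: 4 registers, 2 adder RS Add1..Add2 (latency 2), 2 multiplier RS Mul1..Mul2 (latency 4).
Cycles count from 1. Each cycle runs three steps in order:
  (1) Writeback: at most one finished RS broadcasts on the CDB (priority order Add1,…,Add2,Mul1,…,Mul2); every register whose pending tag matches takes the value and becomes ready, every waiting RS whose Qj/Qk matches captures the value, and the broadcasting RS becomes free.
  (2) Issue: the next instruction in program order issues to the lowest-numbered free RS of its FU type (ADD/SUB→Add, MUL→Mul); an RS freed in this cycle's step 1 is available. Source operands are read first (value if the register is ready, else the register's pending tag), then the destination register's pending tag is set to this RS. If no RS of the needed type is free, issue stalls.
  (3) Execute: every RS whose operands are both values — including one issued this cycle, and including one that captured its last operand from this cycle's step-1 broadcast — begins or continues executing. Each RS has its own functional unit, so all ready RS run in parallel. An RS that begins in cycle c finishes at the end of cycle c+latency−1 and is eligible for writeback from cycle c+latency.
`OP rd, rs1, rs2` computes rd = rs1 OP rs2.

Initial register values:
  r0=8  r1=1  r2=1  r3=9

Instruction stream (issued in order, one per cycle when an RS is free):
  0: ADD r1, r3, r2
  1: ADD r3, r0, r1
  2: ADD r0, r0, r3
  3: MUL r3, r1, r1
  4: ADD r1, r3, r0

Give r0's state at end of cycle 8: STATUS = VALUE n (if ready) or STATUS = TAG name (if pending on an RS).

c1: issue ADD r1<-Add1 | r0:8,r1:Add1,r2:1,r3:9
c2: issue ADD r3<-Add2 | r0:8,r1:Add1,r2:1,r3:Add2
c3: CDB Add1=10; issue ADD r0<-Add1 | r0:Add1,r1:10,r2:1,r3:Add2
c4: issue MUL r3<-Mul1 | r0:Add1,r1:10,r2:1,r3:Mul1
c5: CDB Add2=18; issue ADD r1<-Add2 | r0:Add1,r1:Add2,r2:1,r3:Mul1
c6: - | r0:Add1,r1:Add2,r2:1,r3:Mul1
c7: CDB Add1=26 | r0:26,r1:Add2,r2:1,r3:Mul1
c8: CDB Mul1=100 | r0:26,r1:Add2,r2:1,r3:100

STATUS = VALUE 26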